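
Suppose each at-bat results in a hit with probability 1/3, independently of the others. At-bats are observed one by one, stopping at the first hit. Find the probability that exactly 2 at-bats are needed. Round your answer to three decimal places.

0.222

Geometric (trials to first success), p = 0.333333.
P(Y = 2) = (1−p)^1 · p = 0.66667 · 0.333333 = 0.22222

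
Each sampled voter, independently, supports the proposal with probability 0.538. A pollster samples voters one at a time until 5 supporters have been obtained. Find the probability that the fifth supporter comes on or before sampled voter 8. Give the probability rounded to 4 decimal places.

Finishing within 8 sampled voters ⇔ at least 5 successes in the first 8. With X ~ Binomial(8, 0.538), P(Y ≤ 8) = 1 − P(X ≤ 4).
  k=0: C(8,0)·0.538^0·0.462^8 = 0.002076
  k=1: C(8,1)·0.538^1·0.462^7 = 0.019336
  k=2: C(8,2)·0.538^2·0.462^6 = 0.078809
  k=3: C(8,3)·0.538^3·0.462^5 = 0.183546
  k=4: C(8,4)·0.538^4·0.462^4 = 0.267175
1 − 0.550941 = 0.449059

0.4491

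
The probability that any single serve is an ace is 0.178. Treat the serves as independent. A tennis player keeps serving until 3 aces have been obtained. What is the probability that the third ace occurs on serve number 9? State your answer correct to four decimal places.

0.0487

Y = trial on which the third success occurs; negative binomial, r=3, p=0.178.
P(Y=9) = C(8,2) · p^3 · (1−p)^6
= 28 · 0.0056398 · 0.30848 = 0.048713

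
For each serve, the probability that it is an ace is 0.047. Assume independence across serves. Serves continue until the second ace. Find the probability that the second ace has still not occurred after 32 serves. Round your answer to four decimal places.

Needing more than 32 serves ⇔ fewer than 2 successes in the first 32. With X ~ Binomial(32, 0.047), P(Y > 32) = P(X ≤ 1).
  k=0: C(32,0)·0.047^0·0.953^32 = 0.214276
  k=1: C(32,1)·0.047^1·0.953^31 = 0.338164
P(X ≤ 1) = 0.552440

0.5524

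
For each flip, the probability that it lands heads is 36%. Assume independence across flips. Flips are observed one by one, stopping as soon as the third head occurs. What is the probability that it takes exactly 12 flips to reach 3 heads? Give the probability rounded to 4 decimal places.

0.0462

Y = trial on which the third success occurs; negative binomial, r=3, p=0.36.
P(Y=12) = C(11,2) · p^3 · (1−p)^9
= 55 · 0.046656 · 0.018014 = 0.046226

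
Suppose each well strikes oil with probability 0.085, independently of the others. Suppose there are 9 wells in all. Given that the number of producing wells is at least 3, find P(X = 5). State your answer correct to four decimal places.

X ~ Binomial(9, 0.085). Want P(X=5 | X≥3) = P(X=5) / P(X≥3).
P(X=5) = C(9,5)·0.085^5·0.915^4 = 0.000392
P(X≥3) = 1 − 0.449562 − 0.375864 − 0.139665 = 0.034909
Ratio = 0.000392 / 0.034909 = 0.011226

0.0112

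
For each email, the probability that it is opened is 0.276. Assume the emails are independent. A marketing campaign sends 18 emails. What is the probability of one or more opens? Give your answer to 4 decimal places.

P(at least one) = 1 − P(none) = 1 − (1 − 0.276)^18
= 1 − 0.002987 = 0.997013

0.9970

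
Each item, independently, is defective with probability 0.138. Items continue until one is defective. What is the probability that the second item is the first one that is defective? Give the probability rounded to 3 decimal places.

0.119

Geometric (trials to first success), p = 0.138.
P(Y = 2) = (1−p)^1 · p = 0.862 · 0.138 = 0.11896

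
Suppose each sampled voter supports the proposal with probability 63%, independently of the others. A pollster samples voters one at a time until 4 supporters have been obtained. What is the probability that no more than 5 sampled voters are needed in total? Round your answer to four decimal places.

0.3907

Finishing within 5 sampled voters ⇔ at least 4 successes in the first 5. With X ~ Binomial(5, 0.63), P(Y ≤ 5) = 1 − P(X ≤ 3).
  k=0: C(5,0)·0.63^0·0.37^5 = 0.006934
  k=1: C(5,1)·0.63^1·0.37^4 = 0.059036
  k=2: C(5,2)·0.63^2·0.37^3 = 0.201042
  k=3: C(5,3)·0.63^3·0.37^2 = 0.342314
1 − 0.609327 = 0.390673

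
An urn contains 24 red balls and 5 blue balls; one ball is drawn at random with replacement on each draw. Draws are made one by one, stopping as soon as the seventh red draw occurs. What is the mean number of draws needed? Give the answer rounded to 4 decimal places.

8.4583

Y = total draws until the seventh success; negative binomial with r=7, p=0.827586.
E[Y] = r / p = 7 / 0.827586 = 8.458333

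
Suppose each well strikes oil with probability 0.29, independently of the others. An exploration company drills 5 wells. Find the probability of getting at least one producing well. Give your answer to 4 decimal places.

0.8196

P(at least one) = 1 − P(none) = 1 − (1 − 0.29)^5
= 1 − 0.180423 = 0.819577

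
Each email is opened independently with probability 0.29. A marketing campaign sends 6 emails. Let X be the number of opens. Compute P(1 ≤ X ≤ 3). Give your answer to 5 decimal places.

X ~ Binomial(6, 0.29); P(1 ≤ X ≤ 3) = Σ C(6,k) p^k (1−p)^(6−k) over k:
  k=1: C(6,1)·0.29^1·0.71^5 = 0.3139359
  k=2: C(6,2)·0.29^2·0.71^4 = 0.3205684
  k=3: C(6,3)·0.29^3·0.71^3 = 0.1745818
Total = 0.8090861

0.80909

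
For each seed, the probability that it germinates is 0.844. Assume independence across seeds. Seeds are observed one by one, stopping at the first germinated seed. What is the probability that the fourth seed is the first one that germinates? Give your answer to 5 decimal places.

Geometric (trials to first success), p = 0.844.
P(Y = 4) = (1−p)^3 · p = 0.0037964 · 0.844 = 0.0032042

0.00320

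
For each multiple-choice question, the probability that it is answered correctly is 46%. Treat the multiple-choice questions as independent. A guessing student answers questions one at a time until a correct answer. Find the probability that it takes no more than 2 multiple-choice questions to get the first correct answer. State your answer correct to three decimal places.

0.708

Y = number of multiple-choice questions to the first success; geometric, p = 0.46.
P(Y ≤ 2) = 1 − (1−p)^2 = 1 − 0.29160 = 0.70840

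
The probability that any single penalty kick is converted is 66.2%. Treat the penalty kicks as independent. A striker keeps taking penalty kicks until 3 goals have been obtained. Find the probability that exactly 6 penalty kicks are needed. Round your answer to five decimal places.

0.11203

Y = trial on which the third success occurs; negative binomial, r=3, p=0.662.
P(Y=6) = C(5,2) · p^3 · (1−p)^3
= 10 · 0.29012 · 0.038614 = 0.1120274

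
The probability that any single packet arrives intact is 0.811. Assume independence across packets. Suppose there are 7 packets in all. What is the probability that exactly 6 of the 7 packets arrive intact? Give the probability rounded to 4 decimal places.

0.3764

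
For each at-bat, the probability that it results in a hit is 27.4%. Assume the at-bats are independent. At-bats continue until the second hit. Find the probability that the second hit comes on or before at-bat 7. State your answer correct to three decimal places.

0.613

Finishing within 7 at-bats ⇔ at least 2 successes in the first 7. With X ~ Binomial(7, 0.274), P(Y ≤ 7) = 1 − P(X ≤ 1).
  k=0: C(7,0)·0.274^0·0.726^7 = 0.10631
  k=1: C(7,1)·0.274^1·0.726^6 = 0.28085
1 − 0.38715 = 0.61285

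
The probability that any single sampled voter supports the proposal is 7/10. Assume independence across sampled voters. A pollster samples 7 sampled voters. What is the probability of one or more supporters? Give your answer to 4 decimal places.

0.9998

P(at least one) = 1 − P(none) = 1 − (1 − 0.70)^7
= 1 − 0.000219 = 0.999781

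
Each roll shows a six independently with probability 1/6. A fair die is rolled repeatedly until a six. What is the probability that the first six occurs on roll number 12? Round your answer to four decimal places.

0.0224

Geometric (trials to first success), p = 0.166667.
P(Y = 12) = (1−p)^11 · p = 0.13459 · 0.166667 = 0.022431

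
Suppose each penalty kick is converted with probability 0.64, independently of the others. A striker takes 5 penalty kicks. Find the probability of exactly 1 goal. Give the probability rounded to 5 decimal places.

X ~ Binomial(n=5, p=0.64).
P(X=1) = C(5,1) · p^1 · (1−p)^4
= 5 · 0.64 · 0.016796 = 0.0537477

0.05375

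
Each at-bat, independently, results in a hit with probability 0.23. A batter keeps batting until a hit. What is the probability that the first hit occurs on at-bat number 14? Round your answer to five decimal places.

Geometric (trials to first success), p = 0.23.
P(Y = 14) = (1−p)^13 · p = 0.033449 · 0.23 = 0.0076932

0.00769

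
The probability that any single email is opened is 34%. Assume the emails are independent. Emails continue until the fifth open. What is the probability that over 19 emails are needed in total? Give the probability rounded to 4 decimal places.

0.1720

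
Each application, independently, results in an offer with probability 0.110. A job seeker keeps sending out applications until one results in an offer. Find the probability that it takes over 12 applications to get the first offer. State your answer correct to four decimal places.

0.2470

Y = number of applications to the first success; geometric, p = 0.11.
P(Y > 12) = P(first 12 all fail) = (1−p)^12 = 0.246990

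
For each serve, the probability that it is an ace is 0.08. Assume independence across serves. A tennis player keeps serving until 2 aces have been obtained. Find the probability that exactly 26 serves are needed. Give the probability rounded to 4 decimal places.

0.0216

Y = trial on which the second success occurs; negative binomial, r=2, p=0.08.
P(Y=26) = C(25,1) · p^2 · (1−p)^24
= 25 · 0.0064 · 0.13518 = 0.021629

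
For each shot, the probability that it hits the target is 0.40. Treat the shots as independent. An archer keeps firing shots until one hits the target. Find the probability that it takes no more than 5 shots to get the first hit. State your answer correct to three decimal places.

Y = number of shots to the first success; geometric, p = 0.40.
P(Y ≤ 5) = 1 − (1−p)^5 = 1 − 0.07776 = 0.92224

0.922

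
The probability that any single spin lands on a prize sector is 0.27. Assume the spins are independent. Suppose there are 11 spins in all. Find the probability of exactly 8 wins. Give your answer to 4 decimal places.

0.0018

X ~ Binomial(n=11, p=0.27).
P(X=8) = C(11,8) · p^8 · (1−p)^3
= 165 · 2.8243e-05 · 0.38902 = 0.001813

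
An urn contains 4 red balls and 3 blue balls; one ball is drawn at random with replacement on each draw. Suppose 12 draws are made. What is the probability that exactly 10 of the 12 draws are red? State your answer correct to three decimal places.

X ~ Binomial(n=12, p=0.571429).
P(X=10) = C(12,10) · p^10 · (1−p)^2
= 66 · 0.0037121 · 0.18367 = 0.04500

0.045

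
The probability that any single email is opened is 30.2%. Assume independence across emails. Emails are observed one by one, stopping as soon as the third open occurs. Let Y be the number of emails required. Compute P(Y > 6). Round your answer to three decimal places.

Needing more than 6 emails ⇔ fewer than 3 successes in the first 6. With X ~ Binomial(6, 0.302), P(Y > 6) = P(X ≤ 2).
  k=0: C(6,0)·0.302^0·0.698^6 = 0.11565
  k=1: C(6,1)·0.302^1·0.698^5 = 0.30022
  k=2: C(6,2)·0.302^2·0.698^4 = 0.32473
P(X ≤ 2) = 0.74060

0.741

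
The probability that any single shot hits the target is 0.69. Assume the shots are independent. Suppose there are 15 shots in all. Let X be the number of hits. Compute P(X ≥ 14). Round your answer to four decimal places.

0.0296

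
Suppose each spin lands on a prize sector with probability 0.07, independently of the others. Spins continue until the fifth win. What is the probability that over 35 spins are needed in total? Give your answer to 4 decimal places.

0.9052

Needing more than 35 spins ⇔ fewer than 5 successes in the first 35. With X ~ Binomial(35, 0.07), P(Y > 35) = P(X ≤ 4).
  k=0: C(35,0)·0.07^0·0.93^35 = 0.078868
  k=1: C(35,1)·0.07^1·0.93^34 = 0.207772
  k=2: C(35,2)·0.07^2·0.93^33 = 0.265858
  k=3: C(35,3)·0.07^3·0.93^32 = 0.220119
  k=4: C(35,4)·0.07^4·0.93^31 = 0.132545
P(X ≤ 4) = 0.905163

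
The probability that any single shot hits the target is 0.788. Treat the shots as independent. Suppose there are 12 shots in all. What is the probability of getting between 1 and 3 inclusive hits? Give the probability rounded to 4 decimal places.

X ~ Binomial(12, 0.788); P(1 ≤ X ≤ 3) = Σ C(12,k) p^k (1−p)^(12−k) over k:
  k=1: C(12,1)·0.788^1·0.212^11 = 0.000000
  k=2: C(12,2)·0.788^2·0.212^10 = 0.000008
  k=3: C(12,3)·0.788^3·0.212^9 = 0.000093
Total = 0.000101

0.0001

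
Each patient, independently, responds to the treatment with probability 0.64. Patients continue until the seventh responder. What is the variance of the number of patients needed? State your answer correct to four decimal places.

Y = total patients until the seventh success; negative binomial with r=7, p=0.64.
Var(Y) = r(1−p)/p² = 7·0.36 / 0.64² = 6.152344

6.1523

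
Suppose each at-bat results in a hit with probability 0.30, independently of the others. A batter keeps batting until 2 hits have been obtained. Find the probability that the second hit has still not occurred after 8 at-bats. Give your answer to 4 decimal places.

0.2553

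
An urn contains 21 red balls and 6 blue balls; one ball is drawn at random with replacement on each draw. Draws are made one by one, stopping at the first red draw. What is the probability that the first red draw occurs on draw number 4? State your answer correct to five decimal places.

0.00854

Geometric (trials to first success), p = 0.777778.
P(Y = 4) = (1−p)^3 · p = 0.010974 · 0.777778 = 0.0085353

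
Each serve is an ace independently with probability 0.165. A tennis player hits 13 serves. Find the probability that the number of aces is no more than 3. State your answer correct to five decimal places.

0.84617

X ~ Binomial(13, 0.165); P(X ≤ 3) = Σ C(13,k) p^k (1−p)^(13−k) over k:
  k=0: C(13,0)·0.165^0·0.835^13 = 0.0959233
  k=1: C(13,1)·0.165^1·0.835^12 = 0.2464138
  k=2: C(13,2)·0.165^2·0.835^11 = 0.2921553
  k=3: C(13,3)·0.165^3·0.835^10 = 0.2116814
Total = 0.8461737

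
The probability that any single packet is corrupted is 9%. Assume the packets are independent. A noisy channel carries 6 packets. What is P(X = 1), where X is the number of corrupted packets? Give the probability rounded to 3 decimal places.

X ~ Binomial(n=6, p=0.09).
P(X=1) = C(6,1) · p^1 · (1−p)^5
= 6 · 0.09 · 0.62403 = 0.33698

0.337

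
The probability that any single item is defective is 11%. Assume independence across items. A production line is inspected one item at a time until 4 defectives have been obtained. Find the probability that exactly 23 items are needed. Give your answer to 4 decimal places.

0.0246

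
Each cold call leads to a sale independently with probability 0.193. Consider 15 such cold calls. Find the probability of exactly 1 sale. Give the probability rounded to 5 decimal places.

X ~ Binomial(n=15, p=0.193).
P(X=1) = C(15,1) · p^1 · (1−p)^14
= 15 · 0.193 · 0.049685 = 0.1438395

0.14384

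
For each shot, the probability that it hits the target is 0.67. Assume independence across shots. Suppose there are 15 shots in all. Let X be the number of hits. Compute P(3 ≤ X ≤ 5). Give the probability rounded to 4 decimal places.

X ~ Binomial(15, 0.67); P(3 ≤ X ≤ 5) = Σ C(15,k) p^k (1−p)^(15−k) over k:
  k=3: C(15,3)·0.67^3·0.33^12 = 0.000228
  k=4: C(15,4)·0.67^4·0.33^11 = 0.001390
  k=5: C(15,5)·0.67^5·0.33^10 = 0.006210
Total = 0.007828

0.0078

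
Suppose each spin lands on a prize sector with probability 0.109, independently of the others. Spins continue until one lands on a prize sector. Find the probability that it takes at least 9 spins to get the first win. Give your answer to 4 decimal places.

Y = number of spins to the first success; geometric, p = 0.109.
P(Y > 8) = P(first 8 all fail) = (1−p)^8 = 0.397211

0.3972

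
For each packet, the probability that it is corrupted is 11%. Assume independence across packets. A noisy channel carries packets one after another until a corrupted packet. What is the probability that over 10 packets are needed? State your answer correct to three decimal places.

Y = number of packets to the first success; geometric, p = 0.11.
P(Y > 10) = P(first 10 all fail) = (1−p)^10 = 0.31182

0.312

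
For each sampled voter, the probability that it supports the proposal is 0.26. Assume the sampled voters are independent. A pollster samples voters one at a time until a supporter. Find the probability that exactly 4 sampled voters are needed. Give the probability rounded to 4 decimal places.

0.1054

Geometric (trials to first success), p = 0.26.
P(Y = 4) = (1−p)^3 · p = 0.40522 · 0.26 = 0.105358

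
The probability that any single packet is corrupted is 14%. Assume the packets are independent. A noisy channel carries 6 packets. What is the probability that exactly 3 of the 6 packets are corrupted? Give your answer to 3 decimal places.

X ~ Binomial(n=6, p=0.14).
P(X=3) = C(6,3) · p^3 · (1−p)^3
= 20 · 0.002744 · 0.63606 = 0.03491

0.035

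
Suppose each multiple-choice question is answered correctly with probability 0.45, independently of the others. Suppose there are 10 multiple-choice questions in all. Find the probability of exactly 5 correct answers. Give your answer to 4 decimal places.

X ~ Binomial(n=10, p=0.45).
P(X=5) = C(10,5) · p^5 · (1−p)^5
= 252 · 0.018453 · 0.050328 = 0.234033

0.2340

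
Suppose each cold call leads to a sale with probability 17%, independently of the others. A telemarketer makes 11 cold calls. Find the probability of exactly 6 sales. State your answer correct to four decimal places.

0.0044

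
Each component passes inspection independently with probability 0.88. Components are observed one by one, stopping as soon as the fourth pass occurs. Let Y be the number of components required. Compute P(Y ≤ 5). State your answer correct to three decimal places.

0.888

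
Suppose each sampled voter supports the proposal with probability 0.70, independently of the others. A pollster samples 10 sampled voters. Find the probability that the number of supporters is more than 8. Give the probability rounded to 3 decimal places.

0.149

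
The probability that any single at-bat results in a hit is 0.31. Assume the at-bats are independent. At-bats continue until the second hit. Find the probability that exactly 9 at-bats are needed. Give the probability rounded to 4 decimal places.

Y = trial on which the second success occurs; negative binomial, r=2, p=0.31.
P(Y=9) = C(8,1) · p^2 · (1−p)^7
= 8 · 0.0961 · 0.074464 = 0.057248

0.0572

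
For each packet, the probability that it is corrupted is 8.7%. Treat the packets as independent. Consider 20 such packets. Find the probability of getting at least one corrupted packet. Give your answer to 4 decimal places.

0.8380

P(at least one) = 1 − P(none) = 1 − (1 − 0.087)^20
= 1 − 0.161963 = 0.838037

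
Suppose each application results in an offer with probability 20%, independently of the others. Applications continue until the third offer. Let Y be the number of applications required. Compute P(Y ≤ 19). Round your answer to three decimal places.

0.763

Finishing within 19 applications ⇔ at least 3 successes in the first 19. With X ~ Binomial(19, 0.20), P(Y ≤ 19) = 1 − P(X ≤ 2).
  k=0: C(19,0)·0.20^0·0.80^19 = 0.01441
  k=1: C(19,1)·0.20^1·0.80^18 = 0.06845
  k=2: C(19,2)·0.20^2·0.80^17 = 0.15402
1 − 0.23689 = 0.76311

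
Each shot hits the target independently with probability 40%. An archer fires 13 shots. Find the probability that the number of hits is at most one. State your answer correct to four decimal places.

X ~ Binomial(13, 0.40); P(X ≤ 1) = Σ C(13,k) p^k (1−p)^(13−k) over k:
  k=0: C(13,0)·0.40^0·0.60^13 = 0.001306
  k=1: C(13,1)·0.40^1·0.60^12 = 0.011319
Total = 0.012625

0.0126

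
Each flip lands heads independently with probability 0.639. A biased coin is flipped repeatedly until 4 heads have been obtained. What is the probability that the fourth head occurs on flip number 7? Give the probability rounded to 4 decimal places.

Y = trial on which the fourth success occurs; negative binomial, r=4, p=0.639.
P(Y=7) = C(6,3) · p^4 · (1−p)^3
= 20 · 0.16673 · 0.047046 = 0.156875

0.1569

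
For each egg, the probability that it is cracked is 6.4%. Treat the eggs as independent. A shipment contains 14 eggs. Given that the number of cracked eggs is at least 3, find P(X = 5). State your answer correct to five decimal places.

0.02114

X ~ Binomial(14, 0.064). Want P(X=5 | X≥3) = P(X=5) / P(X≥3).
P(X=5) = C(14,5)·0.064^5·0.936^9 = 0.0011853
P(X≥3) = 1 − 0.3961520 − 0.3792225 − 0.1685433 = 0.0560822
Ratio = 0.0011853 / 0.0560822 = 0.0211359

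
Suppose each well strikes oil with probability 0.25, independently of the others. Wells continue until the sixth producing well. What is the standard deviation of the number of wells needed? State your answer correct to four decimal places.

Y = total wells until the sixth success; negative binomial with r=6, p=0.25.
SD(Y) = √[r(1−p)/p²] = √(72.000000) = 8.485281

8.4853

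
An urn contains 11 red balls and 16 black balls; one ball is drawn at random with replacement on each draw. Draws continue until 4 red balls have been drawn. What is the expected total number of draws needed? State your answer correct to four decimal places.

Y = total draws until the fourth success; negative binomial with r=4, p=0.407407.
E[Y] = r / p = 4 / 0.407407 = 9.818182

9.8182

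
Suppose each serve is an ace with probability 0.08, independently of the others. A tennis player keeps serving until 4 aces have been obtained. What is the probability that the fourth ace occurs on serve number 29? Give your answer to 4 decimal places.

0.0167

Y = trial on which the fourth success occurs; negative binomial, r=4, p=0.08.
P(Y=29) = C(28,3) · p^4 · (1−p)^25
= 3276 · 4.096e-05 · 0.12436 = 0.016688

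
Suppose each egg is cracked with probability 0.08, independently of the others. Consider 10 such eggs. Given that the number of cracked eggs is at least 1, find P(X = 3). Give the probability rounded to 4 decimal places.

0.0606

X ~ Binomial(10, 0.08). Want P(X=3 | X≥1) = P(X=3) / P(X≥1).
P(X=3) = C(10,3)·0.08^3·0.92^7 = 0.034274
P(X≥1) = 1 − 0.434388 = 0.565612
Ratio = 0.034274 / 0.565612 = 0.060597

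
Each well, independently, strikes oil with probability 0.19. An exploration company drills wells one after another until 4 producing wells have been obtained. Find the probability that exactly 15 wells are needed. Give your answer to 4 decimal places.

Y = trial on which the fourth success occurs; negative binomial, r=4, p=0.19.
P(Y=15) = C(14,3) · p^4 · (1−p)^11
= 364 · 0.0013032 · 0.098477 = 0.046714

0.0467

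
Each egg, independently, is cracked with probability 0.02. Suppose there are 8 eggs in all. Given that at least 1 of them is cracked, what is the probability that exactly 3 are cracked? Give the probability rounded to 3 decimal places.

0.003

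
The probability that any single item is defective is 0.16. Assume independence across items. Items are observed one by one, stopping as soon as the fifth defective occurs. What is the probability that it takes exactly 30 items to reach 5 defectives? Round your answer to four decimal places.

Y = trial on which the fifth success occurs; negative binomial, r=5, p=0.16.
P(Y=30) = C(29,4) · p^5 · (1−p)^25
= 23751 · 0.00010486 · 0.012793 = 0.031861

0.0319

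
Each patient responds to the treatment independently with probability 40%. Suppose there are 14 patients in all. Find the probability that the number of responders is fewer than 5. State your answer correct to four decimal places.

X ~ Binomial(14, 0.40); P(X ≤ 4) = Σ C(14,k) p^k (1−p)^(14−k) over k:
  k=0: C(14,0)·0.40^0·0.60^14 = 0.000784
  k=1: C(14,1)·0.40^1·0.60^13 = 0.007314
  k=2: C(14,2)·0.40^2·0.60^12 = 0.031694
  k=3: C(14,3)·0.40^3·0.60^11 = 0.084517
  k=4: C(14,4)·0.40^4·0.60^10 = 0.154948
Total = 0.279257

0.2793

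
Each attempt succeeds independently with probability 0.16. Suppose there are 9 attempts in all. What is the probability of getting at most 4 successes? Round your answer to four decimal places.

0.9925

X ~ Binomial(9, 0.16); P(X ≤ 4) = Σ C(9,k) p^k (1−p)^(9−k) over k:
  k=0: C(9,0)·0.16^0·0.84^9 = 0.208216
  k=1: C(9,1)·0.16^1·0.84^8 = 0.356941
  k=2: C(9,2)·0.16^2·0.84^7 = 0.271955
  k=3: C(9,3)·0.16^3·0.84^6 = 0.120869
  k=4: C(9,4)·0.16^4·0.84^5 = 0.034534
Total = 0.992515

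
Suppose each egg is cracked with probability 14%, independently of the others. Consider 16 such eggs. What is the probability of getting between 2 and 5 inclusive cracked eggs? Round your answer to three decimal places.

0.660

X ~ Binomial(16, 0.14); P(2 ≤ X ≤ 5) = Σ C(16,k) p^k (1−p)^(16−k) over k:
  k=2: C(16,2)·0.14^2·0.86^14 = 0.28472
  k=3: C(16,3)·0.14^3·0.86^13 = 0.21630
  k=4: C(16,4)·0.14^4·0.86^12 = 0.11444
  k=5: C(16,5)·0.14^5·0.86^11 = 0.04471
Total = 0.66016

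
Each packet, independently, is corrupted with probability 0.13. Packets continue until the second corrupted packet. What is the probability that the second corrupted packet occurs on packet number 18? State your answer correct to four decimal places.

Y = trial on which the second success occurs; negative binomial, r=2, p=0.13.
P(Y=18) = C(17,1) · p^2 · (1−p)^16
= 17 · 0.0169 · 0.10772 = 0.030949

0.0309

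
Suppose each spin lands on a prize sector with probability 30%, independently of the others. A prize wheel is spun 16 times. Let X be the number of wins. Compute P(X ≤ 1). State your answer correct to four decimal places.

X ~ Binomial(16, 0.30); P(X ≤ 1) = Σ C(16,k) p^k (1−p)^(16−k) over k:
  k=0: C(16,0)·0.30^0·0.70^16 = 0.003323
  k=1: C(16,1)·0.30^1·0.70^15 = 0.022788
Total = 0.026112

0.0261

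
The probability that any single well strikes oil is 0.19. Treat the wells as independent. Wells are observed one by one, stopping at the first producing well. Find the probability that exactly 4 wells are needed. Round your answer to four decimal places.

0.1010

Geometric (trials to first success), p = 0.19.
P(Y = 4) = (1−p)^3 · p = 0.53144 · 0.19 = 0.100974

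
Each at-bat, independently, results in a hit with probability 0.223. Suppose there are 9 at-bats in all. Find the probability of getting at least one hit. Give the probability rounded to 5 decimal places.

0.89677

P(at least one) = 1 − P(none) = 1 − (1 − 0.223)^9
= 1 − 0.1032260 = 0.8967740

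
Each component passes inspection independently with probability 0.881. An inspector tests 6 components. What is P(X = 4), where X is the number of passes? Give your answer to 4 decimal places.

X ~ Binomial(n=6, p=0.881).
P(X=4) = C(6,4) · p^4 · (1−p)^2
= 15 · 0.60243 · 0.014161 = 0.127964

0.1280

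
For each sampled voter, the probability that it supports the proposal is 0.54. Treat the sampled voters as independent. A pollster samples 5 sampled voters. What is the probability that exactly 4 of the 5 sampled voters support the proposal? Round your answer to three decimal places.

X ~ Binomial(n=5, p=0.54).
P(X=4) = C(5,4) · p^4 · (1−p)^1
= 5 · 0.085031 · 0.46 = 0.19557

0.196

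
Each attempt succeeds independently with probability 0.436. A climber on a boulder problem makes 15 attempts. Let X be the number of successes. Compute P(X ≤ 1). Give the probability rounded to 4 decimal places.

X ~ Binomial(15, 0.436); P(X ≤ 1) = Σ C(15,k) p^k (1−p)^(15−k) over k:
  k=0: C(15,0)·0.436^0·0.564^15 = 0.000186
  k=1: C(15,1)·0.436^1·0.564^14 = 0.002155
Total = 0.002341

0.0023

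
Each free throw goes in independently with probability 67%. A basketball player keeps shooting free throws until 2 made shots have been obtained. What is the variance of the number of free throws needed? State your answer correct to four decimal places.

1.4703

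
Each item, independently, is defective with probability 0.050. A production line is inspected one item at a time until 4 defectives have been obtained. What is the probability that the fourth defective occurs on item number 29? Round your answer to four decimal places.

0.0057

Y = trial on which the fourth success occurs; negative binomial, r=4, p=0.05.
P(Y=29) = C(28,3) · p^4 · (1−p)^25
= 3276 · 6.25e-06 · 0.27739 = 0.005680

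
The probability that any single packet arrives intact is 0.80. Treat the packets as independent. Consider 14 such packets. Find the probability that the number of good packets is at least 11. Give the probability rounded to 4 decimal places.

X ~ Binomial(14, 0.80); P(X ≥ 11) = Σ C(14,k) p^k (1−p)^(14−k) over k:
  k=11: C(14,11)·0.80^11·0.20^3 = 0.250139
  k=12: C(14,12)·0.80^12·0.20^2 = 0.250139
  k=13: C(14,13)·0.80^13·0.20^1 = 0.153932
  k=14: C(14,14)·0.80^14·0.20^0 = 0.043980
Total = 0.698190

0.6982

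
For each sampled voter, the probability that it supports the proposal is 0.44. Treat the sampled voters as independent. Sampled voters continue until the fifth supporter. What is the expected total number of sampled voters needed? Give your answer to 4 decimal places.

11.3636

Y = total sampled voters until the fifth success; negative binomial with r=5, p=0.44.
E[Y] = r / p = 5 / 0.44 = 11.363636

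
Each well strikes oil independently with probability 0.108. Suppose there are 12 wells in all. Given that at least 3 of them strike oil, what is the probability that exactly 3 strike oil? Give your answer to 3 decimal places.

X ~ Binomial(12, 0.108). Want P(X=3 | X≥3) = P(X=3) / P(X≥3).
P(X=3) = C(12,3)·0.108^3·0.892^9 = 0.09908
P(X≥3) = 1 − 0.25373 − 0.36865 − 0.24549 = 0.13212
Ratio = 0.09908 / 0.13212 = 0.74991

0.750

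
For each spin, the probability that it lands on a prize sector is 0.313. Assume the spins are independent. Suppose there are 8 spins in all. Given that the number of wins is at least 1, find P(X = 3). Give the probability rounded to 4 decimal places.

0.2765

X ~ Binomial(8, 0.313). Want P(X=3 | X≥1) = P(X=3) / P(X≥1).
P(X=3) = C(8,3)·0.313^3·0.687^5 = 0.262788
P(X≥1) = 1 − 0.049620 = 0.950380
Ratio = 0.262788 / 0.950380 = 0.276508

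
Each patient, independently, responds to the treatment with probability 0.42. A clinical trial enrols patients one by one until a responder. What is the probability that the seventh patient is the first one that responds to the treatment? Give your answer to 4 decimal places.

0.0160

Geometric (trials to first success), p = 0.42.
P(Y = 7) = (1−p)^6 · p = 0.038069 · 0.42 = 0.015989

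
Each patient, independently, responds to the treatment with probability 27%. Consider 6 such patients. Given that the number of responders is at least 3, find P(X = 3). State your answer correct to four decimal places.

X ~ Binomial(6, 0.27). Want P(X=3 | X≥3) = P(X=3) / P(X≥3).
P(X=3) = C(6,3)·0.27^3·0.73^3 = 0.153140
P(X≥3) = 1 − 0.151334 − 0.335838 − 0.310535 = 0.202293
Ratio = 0.153140 / 0.202293 = 0.757021

0.7570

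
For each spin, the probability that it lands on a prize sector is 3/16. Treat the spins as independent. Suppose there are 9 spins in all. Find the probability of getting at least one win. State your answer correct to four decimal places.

0.8457

P(at least one) = 1 − P(none) = 1 − (1 − 0.1875)^9
= 1 − 0.154316 = 0.845684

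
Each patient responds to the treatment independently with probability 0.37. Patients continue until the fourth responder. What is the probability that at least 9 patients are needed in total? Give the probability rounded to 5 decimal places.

Needing more than 8 patients ⇔ fewer than 4 successes in the first 8. With X ~ Binomial(8, 0.37), P(Y > 8) = P(X ≤ 3).
  k=0: C(8,0)·0.37^0·0.63^8 = 0.0248156
  k=1: C(8,1)·0.37^1·0.63^7 = 0.1165938
  k=2: C(8,2)·0.37^2·0.63^6 = 0.2396651
  k=3: C(8,3)·0.37^3·0.63^5 = 0.2815114
P(X ≤ 3) = 0.6625859

0.66259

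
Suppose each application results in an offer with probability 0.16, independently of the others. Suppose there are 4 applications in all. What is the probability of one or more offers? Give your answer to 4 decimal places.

P(at least one) = 1 − P(none) = 1 − (1 − 0.16)^4
= 1 − 0.497871 = 0.502129

0.5021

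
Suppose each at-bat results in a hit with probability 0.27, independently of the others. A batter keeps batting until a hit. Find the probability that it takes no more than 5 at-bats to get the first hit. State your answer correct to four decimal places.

Y = number of at-bats to the first success; geometric, p = 0.27.
P(Y ≤ 5) = 1 − (1−p)^5 = 1 − 0.207307 = 0.792693

0.7927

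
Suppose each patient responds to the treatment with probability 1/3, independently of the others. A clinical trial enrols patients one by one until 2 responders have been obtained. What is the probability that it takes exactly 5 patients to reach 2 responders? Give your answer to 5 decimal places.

Y = trial on which the second success occurs; negative binomial, r=2, p=0.333333.
P(Y=5) = C(4,1) · p^2 · (1−p)^3
= 4 · 0.11111 · 0.2963 = 0.1316872

0.13169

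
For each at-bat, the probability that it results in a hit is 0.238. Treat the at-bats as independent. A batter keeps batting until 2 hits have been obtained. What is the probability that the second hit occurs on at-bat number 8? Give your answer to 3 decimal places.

0.078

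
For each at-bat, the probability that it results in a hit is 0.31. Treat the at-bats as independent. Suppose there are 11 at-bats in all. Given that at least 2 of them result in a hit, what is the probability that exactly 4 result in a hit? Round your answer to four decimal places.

0.2522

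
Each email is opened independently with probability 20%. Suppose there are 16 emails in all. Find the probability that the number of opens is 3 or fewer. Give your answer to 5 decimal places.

0.59813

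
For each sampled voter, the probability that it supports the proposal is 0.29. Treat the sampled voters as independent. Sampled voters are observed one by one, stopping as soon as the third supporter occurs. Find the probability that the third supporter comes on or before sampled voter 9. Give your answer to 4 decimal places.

0.5102

Finishing within 9 sampled voters ⇔ at least 3 successes in the first 9. With X ~ Binomial(9, 0.29), P(Y ≤ 9) = 1 − P(X ≤ 2).
  k=0: C(9,0)·0.29^0·0.71^9 = 0.045849
  k=1: C(9,1)·0.29^1·0.71^8 = 0.168542
  k=2: C(9,2)·0.29^2·0.71^7 = 0.275364
1 − 0.489754 = 0.510246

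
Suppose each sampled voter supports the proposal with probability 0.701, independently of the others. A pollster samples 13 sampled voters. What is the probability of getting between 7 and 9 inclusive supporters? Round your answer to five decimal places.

X ~ Binomial(13, 0.701); P(7 ≤ X ≤ 9) = Σ C(13,k) p^k (1−p)^(13−k) over k:
  k=7: C(13,7)·0.701^7·0.299^6 = 0.1019930
  k=8: C(13,8)·0.701^8·0.299^5 = 0.1793406
  k=9: C(13,9)·0.701^9·0.299^4 = 0.2335893
Total = 0.5149230

0.51492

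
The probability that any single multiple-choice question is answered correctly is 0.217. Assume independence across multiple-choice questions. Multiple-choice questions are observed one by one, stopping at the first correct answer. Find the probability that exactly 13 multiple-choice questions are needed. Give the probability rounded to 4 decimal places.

0.0115

Geometric (trials to first success), p = 0.217.
P(Y = 13) = (1−p)^12 · p = 0.053106 · 0.217 = 0.011524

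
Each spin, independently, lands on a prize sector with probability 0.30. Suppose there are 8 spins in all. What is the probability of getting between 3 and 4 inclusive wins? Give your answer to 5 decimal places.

0.39026

X ~ Binomial(8, 0.30); P(3 ≤ X ≤ 4) = Σ C(8,k) p^k (1−p)^(8−k) over k:
  k=3: C(8,3)·0.30^3·0.70^5 = 0.2541218
  k=4: C(8,4)·0.30^4·0.70^4 = 0.1361367
Total = 0.3902585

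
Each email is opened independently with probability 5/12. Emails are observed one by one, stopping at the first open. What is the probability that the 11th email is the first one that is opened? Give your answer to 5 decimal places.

0.00190

Geometric (trials to first success), p = 0.416667.
P(Y = 11) = (1−p)^10 · p = 0.0045621 · 0.416667 = 0.0019009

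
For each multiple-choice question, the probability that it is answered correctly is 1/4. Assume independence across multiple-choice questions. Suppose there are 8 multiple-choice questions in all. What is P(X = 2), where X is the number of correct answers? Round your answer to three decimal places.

0.311

X ~ Binomial(n=8, p=0.25).
P(X=2) = C(8,2) · p^2 · (1−p)^6
= 28 · 0.0625 · 0.17798 = 0.31146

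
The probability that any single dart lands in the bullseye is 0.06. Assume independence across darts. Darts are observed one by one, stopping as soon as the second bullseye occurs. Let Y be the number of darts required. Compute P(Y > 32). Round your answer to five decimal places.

Needing more than 32 darts ⇔ fewer than 2 successes in the first 32. With X ~ Binomial(32, 0.06), P(Y > 32) = P(X ≤ 1).
  k=0: C(32,0)·0.06^0·0.94^32 = 0.1380675
  k=1: C(32,1)·0.06^1·0.94^31 = 0.2820101
P(X ≤ 1) = 0.4200776

0.42008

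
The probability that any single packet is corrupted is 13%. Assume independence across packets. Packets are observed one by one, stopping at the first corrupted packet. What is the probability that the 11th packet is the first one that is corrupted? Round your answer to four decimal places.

0.0323

Geometric (trials to first success), p = 0.13.
P(Y = 11) = (1−p)^10 · p = 0.24842 · 0.13 = 0.032295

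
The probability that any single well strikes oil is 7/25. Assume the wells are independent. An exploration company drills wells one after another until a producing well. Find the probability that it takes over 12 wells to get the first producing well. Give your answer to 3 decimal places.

Y = number of wells to the first success; geometric, p = 0.28.
P(Y > 12) = P(first 12 all fail) = (1−p)^12 = 0.01941

0.019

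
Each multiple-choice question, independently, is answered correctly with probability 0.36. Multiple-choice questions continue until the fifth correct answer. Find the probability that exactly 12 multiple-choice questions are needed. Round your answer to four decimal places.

0.0878

Y = trial on which the fifth success occurs; negative binomial, r=5, p=0.36.
P(Y=12) = C(11,4) · p^5 · (1−p)^7
= 330 · 0.0060466 · 0.04398 = 0.087758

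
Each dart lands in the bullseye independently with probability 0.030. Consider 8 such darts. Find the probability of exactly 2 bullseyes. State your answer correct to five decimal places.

X ~ Binomial(n=8, p=0.03).
P(X=2) = C(8,2) · p^2 · (1−p)^6
= 28 · 0.0009 · 0.83297 = 0.0209909

0.02099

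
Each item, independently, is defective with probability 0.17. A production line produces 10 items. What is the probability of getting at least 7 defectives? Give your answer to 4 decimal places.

0.0003

X ~ Binomial(10, 0.17); P(X ≥ 7) = Σ C(10,k) p^k (1−p)^(10−k) over k:
  k=7: C(10,7)·0.17^7·0.83^3 = 0.000282
  k=8: C(10,8)·0.17^8·0.83^2 = 0.000022
  k=9: C(10,9)·0.17^9·0.83^1 = 0.000001
  k=10: C(10,10)·0.17^10·0.83^0 = 0.000000
Total = 0.000304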